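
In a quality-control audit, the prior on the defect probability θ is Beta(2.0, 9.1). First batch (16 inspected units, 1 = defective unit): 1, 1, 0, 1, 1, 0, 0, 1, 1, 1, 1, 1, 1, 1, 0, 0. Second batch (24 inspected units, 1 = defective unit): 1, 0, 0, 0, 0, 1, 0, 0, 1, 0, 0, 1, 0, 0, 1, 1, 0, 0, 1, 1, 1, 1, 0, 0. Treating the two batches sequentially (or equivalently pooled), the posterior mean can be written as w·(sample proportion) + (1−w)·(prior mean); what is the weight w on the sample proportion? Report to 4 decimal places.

0.7828

The Beta prior is conjugate to a Binomial/Bernoulli likelihood; the update adds successes to α and failures to β.
Total number of inspected units: n = 16 + 24 = 40.
Posterior mean = (α₀+k)/(α₀+β₀+n) = [n/(α₀+β₀+n)]·(k/n) + [(α₀+β₀)/(α₀+β₀+n)]·α₀/(α₀+β₀), so only n and the prior enter the weight.
The weight on the data is w = n/(α₀+β₀+n) = 40/(2.0+9.1+40) = 40/51.1 = 0.7828.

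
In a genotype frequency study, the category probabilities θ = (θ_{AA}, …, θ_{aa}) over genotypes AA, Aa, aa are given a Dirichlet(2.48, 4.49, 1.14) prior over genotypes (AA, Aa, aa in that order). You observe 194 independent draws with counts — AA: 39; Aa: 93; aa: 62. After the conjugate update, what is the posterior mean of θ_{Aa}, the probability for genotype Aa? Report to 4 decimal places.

0.4824

The Dirichlet prior is conjugate to the Multinomial likelihood: each posterior αⱼ = prior αⱼ + observed count nⱼ.
Posterior concentration: (41.48, 97.49, 63.14), total = 202.11.
E[θ_{Aa}|data] = α_{Aa}/Σα = 97.49/202.11 = 0.4824.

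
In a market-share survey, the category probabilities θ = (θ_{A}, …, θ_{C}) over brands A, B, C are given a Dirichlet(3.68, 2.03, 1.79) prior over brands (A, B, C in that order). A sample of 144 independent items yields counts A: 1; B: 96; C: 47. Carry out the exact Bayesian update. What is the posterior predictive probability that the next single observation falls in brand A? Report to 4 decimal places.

0.0309

The Dirichlet prior is conjugate to the Multinomial likelihood: each posterior αⱼ = prior αⱼ + observed count nⱼ.
Posterior concentration: (4.68, 98.03, 48.79), total = 151.50.
P(next = A | data) = α_{A}/Σα = 0.0309.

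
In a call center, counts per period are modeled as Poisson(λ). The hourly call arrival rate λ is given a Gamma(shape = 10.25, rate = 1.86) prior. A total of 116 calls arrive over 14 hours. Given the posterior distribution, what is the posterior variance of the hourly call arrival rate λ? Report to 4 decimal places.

0.5019

With a Gamma(shape α, rate β) prior, the Poisson likelihood is conjugate: the posterior is Gamma(α + ΣXᵢ, β + n).
Posterior: Gamma(α+S, β+n) = Gamma(10.25+116, 1.86+14) = Gamma(126.25, 15.86).
Var = α/β² = 126.25/15.86² = 0.5019.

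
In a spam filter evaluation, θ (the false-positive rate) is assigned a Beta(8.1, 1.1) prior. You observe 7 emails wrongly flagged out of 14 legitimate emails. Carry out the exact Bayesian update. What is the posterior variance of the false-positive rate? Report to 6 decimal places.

0.009390

The Beta prior is conjugate to a Binomial/Bernoulli likelihood; the update adds successes to α and failures to β.
Posterior: Beta(α+k, β+n−k) = Beta(8.1+7, 1.1+7) = Beta(15.1, 8.1).
Var = αβ/((α+β)²(α+β+1)) = 15.1·8.1/(23.2²·24.2) = 0.009390.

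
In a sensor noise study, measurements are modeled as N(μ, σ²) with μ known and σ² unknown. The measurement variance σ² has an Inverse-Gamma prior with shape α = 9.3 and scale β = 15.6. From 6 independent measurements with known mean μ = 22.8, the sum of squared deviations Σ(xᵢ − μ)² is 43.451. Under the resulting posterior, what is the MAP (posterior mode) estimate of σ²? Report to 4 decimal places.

2.8064

With known mean μ and an Inverse-Gamma(α, β) prior on σ², the Normal likelihood is conjugate: posterior is Inv-Gamma(α + n/2, β + Σ(xᵢ−μ)²/2).
Posterior: Inv-Gamma(9.3 + 6/2, 15.6 + 43.451/2) = Inv-Gamma(12.30, 37.3255).
Mode = β/(α+1) = 37.3255/13.30 = 2.8064.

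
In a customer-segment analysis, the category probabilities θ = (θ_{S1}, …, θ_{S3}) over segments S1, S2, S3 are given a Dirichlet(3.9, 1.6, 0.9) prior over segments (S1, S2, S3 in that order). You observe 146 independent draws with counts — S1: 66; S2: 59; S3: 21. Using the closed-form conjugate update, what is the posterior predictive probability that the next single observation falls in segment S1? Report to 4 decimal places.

0.4587

The Dirichlet prior is conjugate to the Multinomial likelihood: each posterior αⱼ = prior αⱼ + observed count nⱼ.
Posterior concentration: (69.9, 60.6, 21.9), total = 152.4.
P(next = S1 | data) = α_{S1}/Σα = 0.4587.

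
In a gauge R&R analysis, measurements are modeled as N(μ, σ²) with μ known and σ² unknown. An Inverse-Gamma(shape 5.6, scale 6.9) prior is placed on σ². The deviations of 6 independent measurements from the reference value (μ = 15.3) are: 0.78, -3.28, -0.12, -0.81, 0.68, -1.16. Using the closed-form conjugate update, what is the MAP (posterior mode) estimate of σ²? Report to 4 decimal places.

1.4399

With known mean μ and an Inverse-Gamma(α, β) prior on σ², the Normal likelihood is conjugate: posterior is Inv-Gamma(α + n/2, β + Σ(xᵢ−μ)²/2).
Σ(xᵢ−μ)² = (0.78)² + (-3.28)² + (-0.12)² + (-0.81)² + (0.68)² + (-1.16)² = 13.8453.
Posterior: Inv-Gamma(5.6 + 6/2, 6.9 + 13.8453/2) = Inv-Gamma(8.60, 13.82265).
Mode = β/(α+1) = 13.82265/9.60 = 1.4399.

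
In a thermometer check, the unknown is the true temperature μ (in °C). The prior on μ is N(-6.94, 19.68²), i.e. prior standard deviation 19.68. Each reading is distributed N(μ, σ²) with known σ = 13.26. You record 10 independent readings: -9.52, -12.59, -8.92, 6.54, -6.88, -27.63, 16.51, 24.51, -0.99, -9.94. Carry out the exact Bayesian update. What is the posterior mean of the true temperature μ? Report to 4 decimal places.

-3.0668

For Normal data with known variance σ², a Normal(μ₀, σ₀²) prior on μ is conjugate. Posterior precision = 1/σ₀² + n/σ²; posterior mean is the precision-weighted average of μ₀ and x̄.
Σxᵢ = (-9.52) + (-12.59) + (-8.92) + 6.54 + (-6.88) + (-27.63) + 16.51 + 24.51 + (-0.99) + (-9.94) = -28.91, so n·x̄ = -28.91.
σ₀² = 19.68² = 387.3024, σ² = 13.26² = 175.8276; σ² + n·σ₀² = 175.8276 + 10·387.3024 = 4048.8516.
Posterior mean = (μ₀/σ₀² + n·x̄/σ²)/(1/σ₀² + n/σ²) = (σ²·μ₀ + σ₀²·n·x̄)/(σ² + n·σ₀²) = (175.8276·(-6.94) + 387.3024·(-28.91))/4048.8516 = -12417.155928/4048.8516 = -3.0668.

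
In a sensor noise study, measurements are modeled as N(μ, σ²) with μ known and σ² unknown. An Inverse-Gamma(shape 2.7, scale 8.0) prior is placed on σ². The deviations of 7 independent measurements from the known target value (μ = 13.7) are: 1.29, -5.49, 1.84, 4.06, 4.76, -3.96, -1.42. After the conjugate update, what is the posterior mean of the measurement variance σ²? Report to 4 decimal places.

10.3874

With known mean μ and an Inverse-Gamma(α, β) prior on σ², the Normal likelihood is conjugate: posterior is Inv-Gamma(α + n/2, β + Σ(xᵢ−μ)²/2).
Σ(xᵢ−μ)² = (1.29)² + (-5.49)² + (1.84)² + (4.06)² + (4.76)² + (-3.96)² + (-1.42)² = 92.0290.
Posterior: Inv-Gamma(2.7 + 7/2, 8.0 + 92.0290/2) = Inv-Gamma(6.20, 54.01450).
E[σ²|data] = β/(α−1) = 54.01450/5.20 = 10.3874.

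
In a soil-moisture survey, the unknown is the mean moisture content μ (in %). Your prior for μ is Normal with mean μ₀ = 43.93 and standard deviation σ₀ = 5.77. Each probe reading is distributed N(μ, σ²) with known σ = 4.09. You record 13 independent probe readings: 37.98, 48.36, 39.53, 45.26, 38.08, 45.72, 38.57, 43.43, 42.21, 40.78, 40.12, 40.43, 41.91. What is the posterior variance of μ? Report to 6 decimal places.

1.238893

For Normal data with known variance σ², a Normal(μ₀, σ₀²) prior on μ is conjugate. Posterior precision = 1/σ₀² + n/σ²; posterior mean is the precision-weighted average of μ₀ and x̄.
σ₀² = 5.77² = 33.2929, σ² = 4.09² = 16.7281; σ² + n·σ₀² = 16.7281 + 13·33.2929 = 449.5358.
Posterior precision = 1/σ₀² + n/σ² = 1/33.2929 + 13/16.7281 = (σ² + n·σ₀²)/(σ₀²σ²) = 449.5358/(33.2929·16.7281); posterior variance σₙ² = σ₀²σ²/(σ² + n·σ₀²) = 33.2929·16.7281/449.5358 = 1.238893.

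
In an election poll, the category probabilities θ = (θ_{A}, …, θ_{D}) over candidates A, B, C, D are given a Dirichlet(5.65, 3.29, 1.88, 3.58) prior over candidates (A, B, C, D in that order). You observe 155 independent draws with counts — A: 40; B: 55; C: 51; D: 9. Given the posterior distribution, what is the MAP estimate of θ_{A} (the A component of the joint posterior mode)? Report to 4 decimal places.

0.2700

The Dirichlet prior is conjugate to the Multinomial likelihood: each posterior αⱼ = prior αⱼ + observed count nⱼ.
Posterior concentration: (45.65, 58.29, 52.88, 12.58), total = 169.40.
Joint mode component: (α_{A}−1)/(Σα−K) = 44.65/165.40 = 0.2700.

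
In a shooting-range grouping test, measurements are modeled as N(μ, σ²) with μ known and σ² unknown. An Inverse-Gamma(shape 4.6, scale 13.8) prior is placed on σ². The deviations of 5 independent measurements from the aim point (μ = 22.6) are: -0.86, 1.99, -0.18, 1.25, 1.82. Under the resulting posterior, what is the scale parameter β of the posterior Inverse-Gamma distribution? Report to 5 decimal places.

With known mean μ and an Inverse-Gamma(α, β) prior on σ², the Normal likelihood is conjugate: posterior is Inv-Gamma(α + n/2, β + Σ(xᵢ−μ)²/2).
Σ(xᵢ−μ)² = (-0.86)² + (1.99)² + (-0.18)² + (1.25)² + (1.82)² = 9.6070.
Posterior: Inv-Gamma(4.6 + 5/2, 13.8 + 9.6070/2) = Inv-Gamma(7.10, 18.60350).
Posterior β = 18.60350.

18.60350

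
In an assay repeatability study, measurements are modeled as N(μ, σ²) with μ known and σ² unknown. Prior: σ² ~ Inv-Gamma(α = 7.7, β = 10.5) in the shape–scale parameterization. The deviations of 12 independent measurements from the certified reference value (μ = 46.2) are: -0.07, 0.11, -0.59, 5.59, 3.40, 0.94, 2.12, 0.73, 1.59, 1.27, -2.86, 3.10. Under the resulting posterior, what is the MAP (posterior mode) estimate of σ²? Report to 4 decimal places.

With known mean μ and an Inverse-Gamma(α, β) prior on σ², the Normal likelihood is conjugate: posterior is Inv-Gamma(α + n/2, β + Σ(xᵢ−μ)²/2).
Σ(xᵢ−μ)² = (-0.07)² + (0.11)² + (-0.59)² + (5.59)² + (3.40)² + (0.94)² + (2.12)² + (0.73)² + (1.59)² + (1.27)² + (-2.86)² + (3.10)² = 71.0147.
Posterior: Inv-Gamma(7.7 + 12/2, 10.5 + 71.0147/2) = Inv-Gamma(13.70, 46.00735).
Mode = β/(α+1) = 46.00735/14.70 = 3.1298.

3.1298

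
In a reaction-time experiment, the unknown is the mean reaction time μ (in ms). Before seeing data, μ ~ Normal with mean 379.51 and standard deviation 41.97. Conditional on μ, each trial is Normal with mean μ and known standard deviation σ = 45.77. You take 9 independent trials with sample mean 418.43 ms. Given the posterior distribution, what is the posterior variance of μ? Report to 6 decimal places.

For Normal data with known variance σ², a Normal(μ₀, σ₀²) prior on μ is conjugate. Posterior precision = 1/σ₀² + n/σ²; posterior mean is the precision-weighted average of μ₀ and x̄.
σ₀² = 41.97² = 1761.4809, σ² = 45.77² = 2094.8929; σ² + n·σ₀² = 2094.8929 + 9·1761.4809 = 17948.221.
Posterior precision = 1/σ₀² + n/σ² = 1/1761.4809 + 9/2094.8929 = (σ² + n·σ₀²)/(σ₀²σ²) = 17948.221/(1761.4809·2094.8929); posterior variance σₙ² = σ₀²σ²/(σ² + n·σ₀²) = 1761.4809·2094.8929/17948.221 = 205.597749.

205.597749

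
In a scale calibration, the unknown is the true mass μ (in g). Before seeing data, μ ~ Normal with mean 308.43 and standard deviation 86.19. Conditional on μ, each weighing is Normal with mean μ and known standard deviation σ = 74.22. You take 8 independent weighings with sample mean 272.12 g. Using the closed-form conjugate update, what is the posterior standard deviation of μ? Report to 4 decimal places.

For Normal data with known variance σ², a Normal(μ₀, σ₀²) prior on μ is conjugate. Posterior precision = 1/σ₀² + n/σ²; posterior mean is the precision-weighted average of μ₀ and x̄.
σ₀² = 86.19² = 7428.7161, σ² = 74.22² = 5508.6084; σ² + n·σ₀² = 5508.6084 + 8·7428.7161 = 64938.3372.
Posterior precision = 1/σ₀² + n/σ² = 1/7428.7161 + 8/5508.6084 = (σ² + n·σ₀²)/(σ₀²σ²) = 64938.3372/(7428.7161·5508.6084); posterior variance σₙ² = σ₀²σ²/(σ² + n·σ₀²) = 7428.7161·5508.6084/64938.3372 = 630.165318.
Posterior SD = √σₙ² = √(7428.7161·5508.6084/64938.3372) = 25.1031.

25.1031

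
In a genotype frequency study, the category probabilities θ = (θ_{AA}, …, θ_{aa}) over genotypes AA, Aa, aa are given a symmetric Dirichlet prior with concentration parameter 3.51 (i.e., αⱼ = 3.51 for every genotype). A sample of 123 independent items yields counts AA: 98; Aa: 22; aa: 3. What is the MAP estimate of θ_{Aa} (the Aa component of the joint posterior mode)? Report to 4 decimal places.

0.1878

The Dirichlet prior is conjugate to the Multinomial likelihood: each posterior αⱼ = prior αⱼ + observed count nⱼ.
Posterior concentration: (101.51, 25.51, 6.51), total = 133.53.
Joint mode component: (α_{Aa}−1)/(Σα−K) = 24.51/130.53 = 0.1878.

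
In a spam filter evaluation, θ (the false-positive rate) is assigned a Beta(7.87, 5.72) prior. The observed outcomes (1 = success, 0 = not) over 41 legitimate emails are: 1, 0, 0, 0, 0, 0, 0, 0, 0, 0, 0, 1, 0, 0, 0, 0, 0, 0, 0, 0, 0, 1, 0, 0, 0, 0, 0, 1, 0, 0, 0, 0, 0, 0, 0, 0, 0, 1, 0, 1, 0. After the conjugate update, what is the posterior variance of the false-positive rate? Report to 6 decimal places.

The Beta prior is conjugate to a Binomial/Bernoulli likelihood; the update adds successes to α and failures to β.
Posterior: Beta(α+k, β+n−k) = Beta(7.87+6, 5.72+35) = Beta(13.87, 40.72).
Var = αβ/((α+β)²(α+β+1)) = 13.87·40.72/(54.59²·55.59) = 0.003409.

0.003409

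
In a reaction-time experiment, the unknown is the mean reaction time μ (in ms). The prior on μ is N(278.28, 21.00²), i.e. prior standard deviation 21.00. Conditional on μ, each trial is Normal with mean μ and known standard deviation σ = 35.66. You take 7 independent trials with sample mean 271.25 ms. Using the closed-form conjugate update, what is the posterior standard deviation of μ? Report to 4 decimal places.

For Normal data with known variance σ², a Normal(μ₀, σ₀²) prior on μ is conjugate. Posterior precision = 1/σ₀² + n/σ²; posterior mean is the precision-weighted average of μ₀ and x̄.
σ₀² = 21.00² = 441, σ² = 35.66² = 1271.6356; σ² + n·σ₀² = 1271.6356 + 7·441 = 4358.6356.
Posterior precision = 1/σ₀² + n/σ² = 1/441 + 7/1271.6356 = (σ² + n·σ₀²)/(σ₀²σ²) = 4358.6356/(441·1271.6356); posterior variance σₙ² = σ₀²σ²/(σ² + n·σ₀²) = 441·1271.6356/4358.6356 = 128.662121.
Posterior SD = √σₙ² = √(441·1271.6356/4358.6356) = 11.3429.

11.3429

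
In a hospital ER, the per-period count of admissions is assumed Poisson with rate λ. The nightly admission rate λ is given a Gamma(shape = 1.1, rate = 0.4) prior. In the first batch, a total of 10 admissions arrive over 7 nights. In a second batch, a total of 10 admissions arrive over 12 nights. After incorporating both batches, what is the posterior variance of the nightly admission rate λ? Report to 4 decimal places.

With a Gamma(shape α, rate β) prior, the Poisson likelihood is conjugate: the posterior is Gamma(α + ΣXᵢ, β + n).
After batch 1: Gamma(α+S, β+n) = Gamma(1.1+10, 0.4+7) = Gamma(11.1, 7.4).
After batch 2: Gamma(α+S, β+n) = Gamma(11.1+10, 7.4+12) = Gamma(21.1, 19.4).
Var = α/β² = 21.1/19.4² = 0.0561.

0.0561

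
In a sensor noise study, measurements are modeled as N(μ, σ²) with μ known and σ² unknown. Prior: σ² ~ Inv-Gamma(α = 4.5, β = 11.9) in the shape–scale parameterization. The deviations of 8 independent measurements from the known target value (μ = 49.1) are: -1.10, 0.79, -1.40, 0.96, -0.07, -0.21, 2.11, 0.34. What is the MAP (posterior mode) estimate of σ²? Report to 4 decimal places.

With known mean μ and an Inverse-Gamma(α, β) prior on σ², the Normal likelihood is conjugate: posterior is Inv-Gamma(α + n/2, β + Σ(xᵢ−μ)²/2).
Σ(xᵢ−μ)² = (-1.10)² + (0.79)² + (-1.40)² + (0.96)² + (-0.07)² + (-0.21)² + (2.11)² + (0.34)² = 9.3324.
Posterior: Inv-Gamma(4.5 + 8/2, 11.9 + 9.3324/2) = Inv-Gamma(8.50, 16.56620).
Mode = β/(α+1) = 16.56620/9.50 = 1.7438.

1.7438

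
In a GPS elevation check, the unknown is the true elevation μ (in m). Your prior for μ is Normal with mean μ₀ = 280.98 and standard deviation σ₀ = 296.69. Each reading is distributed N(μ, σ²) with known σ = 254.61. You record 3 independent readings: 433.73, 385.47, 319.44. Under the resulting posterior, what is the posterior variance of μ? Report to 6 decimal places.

17349.676366

For Normal data with known variance σ², a Normal(μ₀, σ₀²) prior on μ is conjugate. Posterior precision = 1/σ₀² + n/σ²; posterior mean is the precision-weighted average of μ₀ and x̄.
σ₀² = 296.69² = 88024.9561, σ² = 254.61² = 64826.2521; σ² + n·σ₀² = 64826.2521 + 3·88024.9561 = 328901.1204.
Posterior precision = 1/σ₀² + n/σ² = 1/88024.9561 + 3/64826.2521 = (σ² + n·σ₀²)/(σ₀²σ²) = 328901.1204/(88024.9561·64826.2521); posterior variance σₙ² = σ₀²σ²/(σ² + n·σ₀²) = 88024.9561·64826.2521/328901.1204 = 17349.676366.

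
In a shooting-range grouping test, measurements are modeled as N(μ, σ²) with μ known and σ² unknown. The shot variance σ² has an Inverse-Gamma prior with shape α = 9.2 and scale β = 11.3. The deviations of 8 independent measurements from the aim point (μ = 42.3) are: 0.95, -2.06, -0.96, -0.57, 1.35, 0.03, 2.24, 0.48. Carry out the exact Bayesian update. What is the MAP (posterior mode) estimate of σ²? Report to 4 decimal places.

With known mean μ and an Inverse-Gamma(α, β) prior on σ², the Normal likelihood is conjugate: posterior is Inv-Gamma(α + n/2, β + Σ(xᵢ−μ)²/2).
Σ(xᵢ−μ)² = (0.95)² + (-2.06)² + (-0.96)² + (-0.57)² + (1.35)² + (0.03)² + (2.24)² + (0.48)² = 13.4640.
Posterior: Inv-Gamma(9.2 + 8/2, 11.3 + 13.4640/2) = Inv-Gamma(13.20, 18.03200).
Mode = β/(α+1) = 18.03200/14.20 = 1.2699.

1.2699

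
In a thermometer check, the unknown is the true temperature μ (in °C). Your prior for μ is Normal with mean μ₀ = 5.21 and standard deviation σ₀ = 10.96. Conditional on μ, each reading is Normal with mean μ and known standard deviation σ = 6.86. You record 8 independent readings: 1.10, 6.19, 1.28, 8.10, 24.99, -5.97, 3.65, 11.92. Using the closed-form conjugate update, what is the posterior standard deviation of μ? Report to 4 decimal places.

2.3681

For Normal data with known variance σ², a Normal(μ₀, σ₀²) prior on μ is conjugate. Posterior precision = 1/σ₀² + n/σ²; posterior mean is the precision-weighted average of μ₀ and x̄.
σ₀² = 10.96² = 120.1216, σ² = 6.86² = 47.0596; σ² + n·σ₀² = 47.0596 + 8·120.1216 = 1008.0324.
Posterior precision = 1/σ₀² + n/σ² = 1/120.1216 + 8/47.0596 = (σ² + n·σ₀²)/(σ₀²σ²) = 1008.0324/(120.1216·47.0596); posterior variance σₙ² = σ₀²σ²/(σ² + n·σ₀²) = 120.1216·47.0596/1008.0324 = 5.607830.
Posterior SD = √σₙ² = √(120.1216·47.0596/1008.0324) = 2.3681.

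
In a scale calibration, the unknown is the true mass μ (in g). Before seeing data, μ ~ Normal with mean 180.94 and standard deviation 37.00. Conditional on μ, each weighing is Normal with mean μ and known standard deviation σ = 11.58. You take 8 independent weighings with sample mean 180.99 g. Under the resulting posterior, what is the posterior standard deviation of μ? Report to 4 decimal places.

For Normal data with known variance σ², a Normal(μ₀, σ₀²) prior on μ is conjugate. Posterior precision = 1/σ₀² + n/σ²; posterior mean is the precision-weighted average of μ₀ and x̄.
σ₀² = 37.00² = 1369, σ² = 11.58² = 134.0964; σ² + n·σ₀² = 134.0964 + 8·1369 = 11086.0964.
Posterior precision = 1/σ₀² + n/σ² = 1/1369 + 8/134.0964 = (σ² + n·σ₀²)/(σ₀²σ²) = 11086.0964/(1369·134.0964); posterior variance σₙ² = σ₀²σ²/(σ² + n·σ₀²) = 1369·134.0964/11086.0964 = 16.559298.
Posterior SD = √σₙ² = √(1369·134.0964/11086.0964) = 4.0693.

4.0693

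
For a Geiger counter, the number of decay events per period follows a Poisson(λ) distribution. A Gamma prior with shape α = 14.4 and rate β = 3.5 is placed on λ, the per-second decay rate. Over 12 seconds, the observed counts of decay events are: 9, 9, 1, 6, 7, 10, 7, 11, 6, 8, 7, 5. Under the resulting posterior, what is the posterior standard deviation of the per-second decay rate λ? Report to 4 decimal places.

0.6465

With a Gamma(shape α, rate β) prior, the Poisson likelihood is conjugate: the posterior is Gamma(α + ΣXᵢ, β + n).
Sum of counts S = 86 over n = 12 seconds.
Posterior: Gamma(α+S, β+n) = Gamma(14.4+86, 3.5+12) = Gamma(100.4, 15.5).
SD = √α/β = √100.4/15.5 = 0.6465.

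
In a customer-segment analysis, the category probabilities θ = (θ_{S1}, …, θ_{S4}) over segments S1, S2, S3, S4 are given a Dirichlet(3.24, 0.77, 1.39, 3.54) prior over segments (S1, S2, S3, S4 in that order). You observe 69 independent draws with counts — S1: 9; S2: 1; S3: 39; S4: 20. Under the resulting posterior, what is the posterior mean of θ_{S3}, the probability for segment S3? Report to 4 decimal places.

The Dirichlet prior is conjugate to the Multinomial likelihood: each posterior αⱼ = prior αⱼ + observed count nⱼ.
Posterior concentration: (12.24, 1.77, 40.39, 23.54), total = 77.94.
E[θ_{S3}|data] = α_{S3}/Σα = 40.39/77.94 = 0.5182.

0.5182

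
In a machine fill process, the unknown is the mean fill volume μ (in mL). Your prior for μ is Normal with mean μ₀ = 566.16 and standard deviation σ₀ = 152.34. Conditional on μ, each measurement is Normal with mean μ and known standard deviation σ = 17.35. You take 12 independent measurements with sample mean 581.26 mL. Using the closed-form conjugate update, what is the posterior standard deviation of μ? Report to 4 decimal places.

For Normal data with known variance σ², a Normal(μ₀, σ₀²) prior on μ is conjugate. Posterior precision = 1/σ₀² + n/σ²; posterior mean is the precision-weighted average of μ₀ and x̄.
σ₀² = 152.34² = 23207.4756, σ² = 17.35² = 301.0225; σ² + n·σ₀² = 301.0225 + 12·23207.4756 = 278790.7297.
Posterior precision = 1/σ₀² + n/σ² = 1/23207.4756 + 12/301.0225 = (σ² + n·σ₀²)/(σ₀²σ²) = 278790.7297/(23207.4756·301.0225); posterior variance σₙ² = σ₀²σ²/(σ² + n·σ₀²) = 23207.4756·301.0225/278790.7297 = 25.058123.
Posterior SD = √σₙ² = √(23207.4756·301.0225/278790.7297) = 5.0058.

5.0058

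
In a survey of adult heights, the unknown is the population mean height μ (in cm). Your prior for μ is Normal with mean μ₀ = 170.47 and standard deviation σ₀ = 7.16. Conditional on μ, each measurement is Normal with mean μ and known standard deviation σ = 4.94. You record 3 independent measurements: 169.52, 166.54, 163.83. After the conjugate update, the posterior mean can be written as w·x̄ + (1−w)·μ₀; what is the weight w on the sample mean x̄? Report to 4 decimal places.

0.8631

For Normal data with known variance σ², a Normal(μ₀, σ₀²) prior on μ is conjugate. Posterior precision = 1/σ₀² + n/σ²; posterior mean is the precision-weighted average of μ₀ and x̄.
σ₀² = 7.16² = 51.2656, σ² = 4.94² = 24.4036. Prior precision 1/σ₀² = 1/51.2656; data precision n/σ² = 3/24.4036.
w = (n/σ²)/(1/σ₀² + n/σ²) = n·σ₀²/(σ² + n·σ₀²) = 3·51.2656/(24.4036 + 3·51.2656) = 153.7968/178.2004 = 0.8631.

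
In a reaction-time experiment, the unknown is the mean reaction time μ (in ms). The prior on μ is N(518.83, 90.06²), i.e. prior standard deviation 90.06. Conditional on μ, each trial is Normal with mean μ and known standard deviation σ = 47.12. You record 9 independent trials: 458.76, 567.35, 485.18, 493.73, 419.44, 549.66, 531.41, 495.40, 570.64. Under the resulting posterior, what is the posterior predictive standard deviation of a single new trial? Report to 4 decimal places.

49.5955

For Normal data with known variance σ², a Normal(μ₀, σ₀²) prior on μ is conjugate. Posterior precision = 1/σ₀² + n/σ²; posterior mean is the precision-weighted average of μ₀ and x̄.
σ₀² = 90.06² = 8110.8036, σ² = 47.12² = 2220.2944; σ² + n·σ₀² = 2220.2944 + 9·8110.8036 = 75217.5268.
Posterior precision = 1/σ₀² + n/σ² = 1/8110.8036 + 9/2220.2944 = (σ² + n·σ₀²)/(σ₀²σ²) = 75217.5268/(8110.8036·2220.2944); posterior variance σₙ² = σ₀²σ²/(σ² + n·σ₀²) = 8110.8036·2220.2944/75217.5268 = 239.417229.
Predictive variance for one new observation = σₙ² + σ² = 8110.8036·2220.2944/75217.5268 + 2220.2944 = σ²·(σ₀² + 75217.5268)/75217.5268 = 2220.2944·83328.3304/75217.5268 = 2459.711629; SD = √(2220.2944·83328.3304/75217.5268) = 49.5955.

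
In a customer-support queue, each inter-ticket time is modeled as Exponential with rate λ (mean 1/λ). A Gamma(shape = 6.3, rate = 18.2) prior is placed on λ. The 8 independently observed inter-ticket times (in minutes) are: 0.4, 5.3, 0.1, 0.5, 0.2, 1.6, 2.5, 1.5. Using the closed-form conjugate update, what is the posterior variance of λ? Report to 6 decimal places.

With a Gamma(shape α, rate β) prior on the exponential rate λ, the posterior after n observations with total T = Σxᵢ is Gamma(α+n, β+T).
Sum of observations T = 12.1 minutes; n = 8.
Posterior: Gamma(6.3+8, 18.2+12.1) = Gamma(14.3, 30.3).
Var = α/β² = 0.015576.

0.015576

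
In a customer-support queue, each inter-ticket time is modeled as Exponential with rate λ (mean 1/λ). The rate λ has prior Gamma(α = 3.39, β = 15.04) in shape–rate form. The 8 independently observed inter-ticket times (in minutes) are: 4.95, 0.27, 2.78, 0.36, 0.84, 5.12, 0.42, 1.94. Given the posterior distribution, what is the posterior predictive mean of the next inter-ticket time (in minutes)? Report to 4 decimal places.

3.0529

With a Gamma(shape α, rate β) prior on the exponential rate λ, the posterior after n observations with total T = Σxᵢ is Gamma(α+n, β+T).
Sum of observations T = 16.68 minutes; n = 8.
Posterior: Gamma(3.39+8, 15.04+16.68) = Gamma(11.39, 31.72).
The predictive distribution for the next observation is Lomax; its mean is β/(α−1) = 31.72/10.39 = 3.0529.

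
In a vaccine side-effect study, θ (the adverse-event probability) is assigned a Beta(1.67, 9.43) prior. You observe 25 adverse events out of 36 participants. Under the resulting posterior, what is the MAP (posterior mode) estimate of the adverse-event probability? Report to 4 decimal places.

The Beta prior is conjugate to a Binomial/Bernoulli likelihood; the update adds successes to α and failures to β.
Posterior: Beta(α+k, β+n−k) = Beta(1.67+25, 9.43+11) = Beta(26.67, 20.43).
Mode of Beta(a,b) for a,b>1 is (a−1)/(a+b−2) = 25.67/45.10 = 0.5692.

0.5692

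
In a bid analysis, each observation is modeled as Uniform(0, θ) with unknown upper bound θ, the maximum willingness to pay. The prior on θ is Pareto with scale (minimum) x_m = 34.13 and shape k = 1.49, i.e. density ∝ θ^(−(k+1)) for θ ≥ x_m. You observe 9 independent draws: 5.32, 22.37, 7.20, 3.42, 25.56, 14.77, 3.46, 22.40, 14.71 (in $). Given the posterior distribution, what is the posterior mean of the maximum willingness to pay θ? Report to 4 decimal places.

37.7264

A Pareto(scale x_m, shape k) prior on the upper bound θ of Uniform(0, θ) is conjugate: posterior is Pareto(max(x_m, max xᵢ), k + n).
Sample maximum = 25.56; prior scale x_m = 34.13 → posterior scale = max = 34.13.
Posterior shape = 1.49 + 9 = 10.49.
E[θ|data] = k·x_m/(k−1) = 10.49·34.13/9.49 = 37.7264.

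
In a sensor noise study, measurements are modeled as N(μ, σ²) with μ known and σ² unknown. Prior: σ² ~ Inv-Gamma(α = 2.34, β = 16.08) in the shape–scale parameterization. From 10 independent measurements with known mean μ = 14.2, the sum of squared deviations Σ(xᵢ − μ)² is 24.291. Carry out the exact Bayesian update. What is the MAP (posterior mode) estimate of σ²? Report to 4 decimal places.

3.3844

With known mean μ and an Inverse-Gamma(α, β) prior on σ², the Normal likelihood is conjugate: posterior is Inv-Gamma(α + n/2, β + Σ(xᵢ−μ)²/2).
Posterior: Inv-Gamma(2.34 + 10/2, 16.08 + 24.291/2) = Inv-Gamma(7.34, 28.2255).
Mode = β/(α+1) = 28.2255/8.34 = 3.3844.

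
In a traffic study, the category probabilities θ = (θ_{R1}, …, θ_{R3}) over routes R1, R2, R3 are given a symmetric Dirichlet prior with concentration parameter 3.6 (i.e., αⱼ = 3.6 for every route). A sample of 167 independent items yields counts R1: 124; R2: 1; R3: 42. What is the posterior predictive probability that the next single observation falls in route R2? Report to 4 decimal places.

The Dirichlet prior is conjugate to the Multinomial likelihood: each posterior αⱼ = prior αⱼ + observed count nⱼ.
Posterior concentration: (127.6, 4.6, 45.6), total = 177.8.
P(next = R2 | data) = α_{R2}/Σα = 0.0259.

0.0259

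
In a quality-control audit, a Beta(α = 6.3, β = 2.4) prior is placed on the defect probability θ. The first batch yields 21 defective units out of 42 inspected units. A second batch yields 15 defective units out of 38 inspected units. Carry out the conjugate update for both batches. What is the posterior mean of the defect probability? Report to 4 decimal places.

0.4769

The Beta prior is conjugate to a Binomial/Bernoulli likelihood; the update adds successes to α and failures to β.
After batch 1: Beta(6.3+21, 2.4+21) = Beta(27.3, 23.4).
After batch 2: Beta(27.3+15, 23.4+23) = Beta(42.3, 46.4).
Posterior mean = α/(α+β) = 42.3/88.7 = 0.4769.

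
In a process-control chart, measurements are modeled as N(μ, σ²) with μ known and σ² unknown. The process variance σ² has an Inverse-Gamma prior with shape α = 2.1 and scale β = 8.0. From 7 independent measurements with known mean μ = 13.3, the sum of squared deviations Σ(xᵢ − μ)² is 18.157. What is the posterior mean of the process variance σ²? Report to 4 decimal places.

3.7127

With known mean μ and an Inverse-Gamma(α, β) prior on σ², the Normal likelihood is conjugate: posterior is Inv-Gamma(α + n/2, β + Σ(xᵢ−μ)²/2).
Posterior: Inv-Gamma(2.1 + 7/2, 8.0 + 18.157/2) = Inv-Gamma(5.60, 17.0785).
E[σ²|data] = β/(α−1) = 17.0785/4.60 = 3.7127.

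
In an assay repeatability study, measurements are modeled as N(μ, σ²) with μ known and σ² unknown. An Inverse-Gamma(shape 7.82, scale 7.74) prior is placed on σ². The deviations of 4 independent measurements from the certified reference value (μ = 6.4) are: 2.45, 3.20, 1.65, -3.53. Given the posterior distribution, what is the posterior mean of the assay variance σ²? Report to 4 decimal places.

With known mean μ and an Inverse-Gamma(α, β) prior on σ², the Normal likelihood is conjugate: posterior is Inv-Gamma(α + n/2, β + Σ(xᵢ−μ)²/2).
Σ(xᵢ−μ)² = (2.45)² + (3.20)² + (1.65)² + (-3.53)² = 31.4259.
Posterior: Inv-Gamma(7.82 + 4/2, 7.74 + 31.4259/2) = Inv-Gamma(9.82, 23.45295).
E[σ²|data] = β/(α−1) = 23.45295/8.82 = 2.6591.

2.6591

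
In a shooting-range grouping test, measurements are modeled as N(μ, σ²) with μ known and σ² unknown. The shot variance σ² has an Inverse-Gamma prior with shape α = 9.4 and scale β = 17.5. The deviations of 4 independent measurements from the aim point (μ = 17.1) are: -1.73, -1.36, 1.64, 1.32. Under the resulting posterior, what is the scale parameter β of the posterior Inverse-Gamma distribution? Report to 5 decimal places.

With known mean μ and an Inverse-Gamma(α, β) prior on σ², the Normal likelihood is conjugate: posterior is Inv-Gamma(α + n/2, β + Σ(xᵢ−μ)²/2).
Σ(xᵢ−μ)² = (-1.73)² + (-1.36)² + (1.64)² + (1.32)² = 9.2745.
Posterior: Inv-Gamma(9.4 + 4/2, 17.5 + 9.2745/2) = Inv-Gamma(11.40, 22.13725).
Posterior β = 22.13725.

22.13725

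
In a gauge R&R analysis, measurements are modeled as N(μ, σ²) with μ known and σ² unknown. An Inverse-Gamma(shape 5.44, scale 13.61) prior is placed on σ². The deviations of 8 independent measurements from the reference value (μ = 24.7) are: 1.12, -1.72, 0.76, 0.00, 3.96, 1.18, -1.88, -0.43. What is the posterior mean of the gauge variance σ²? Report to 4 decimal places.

With known mean μ and an Inverse-Gamma(α, β) prior on σ², the Normal likelihood is conjugate: posterior is Inv-Gamma(α + n/2, β + Σ(xᵢ−μ)²/2).
Σ(xᵢ−μ)² = (1.12)² + (-1.72)² + (0.76)² + (0.00)² + (3.96)² + (1.18)² + (-1.88)² + (-0.43)² = 25.5837.
Posterior: Inv-Gamma(5.44 + 8/2, 13.61 + 25.5837/2) = Inv-Gamma(9.44, 26.40185).
E[σ²|data] = β/(α−1) = 26.40185/8.44 = 3.1282.

3.1282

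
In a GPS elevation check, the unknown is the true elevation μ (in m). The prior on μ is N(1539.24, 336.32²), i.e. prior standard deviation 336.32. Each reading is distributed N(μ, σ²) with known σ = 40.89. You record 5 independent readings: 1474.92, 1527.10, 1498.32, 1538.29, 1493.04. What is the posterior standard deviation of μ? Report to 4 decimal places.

For Normal data with known variance σ², a Normal(μ₀, σ₀²) prior on μ is conjugate. Posterior precision = 1/σ₀² + n/σ²; posterior mean is the precision-weighted average of μ₀ and x̄.
σ₀² = 336.32² = 113111.1424, σ² = 40.89² = 1671.9921; σ² + n·σ₀² = 1671.9921 + 5·113111.1424 = 567227.7041.
Posterior precision = 1/σ₀² + n/σ² = 1/113111.1424 + 5/1671.9921 = (σ² + n·σ₀²)/(σ₀²σ²) = 567227.7041/(113111.1424·1671.9921); posterior variance σₙ² = σ₀²σ²/(σ² + n·σ₀²) = 113111.1424·1671.9921/567227.7041 = 333.412729.
Posterior SD = √σₙ² = √(113111.1424·1671.9921/567227.7041) = 18.2596.

18.2596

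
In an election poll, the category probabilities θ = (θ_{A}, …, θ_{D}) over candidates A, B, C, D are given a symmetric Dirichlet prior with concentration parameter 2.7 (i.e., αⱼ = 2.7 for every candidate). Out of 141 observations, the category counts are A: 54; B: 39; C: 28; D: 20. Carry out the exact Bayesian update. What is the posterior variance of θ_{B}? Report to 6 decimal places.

The Dirichlet prior is conjugate to the Multinomial likelihood: each posterior αⱼ = prior αⱼ + observed count nⱼ.
Posterior concentration: (56.7, 41.7, 30.7, 22.7), total = 151.8.
Var[θ_j] = α_j(Σα−α_j)/((Σα)²(Σα+1)) = 41.7·110.1/(151.8²·152.8) = 0.001304.

0.001304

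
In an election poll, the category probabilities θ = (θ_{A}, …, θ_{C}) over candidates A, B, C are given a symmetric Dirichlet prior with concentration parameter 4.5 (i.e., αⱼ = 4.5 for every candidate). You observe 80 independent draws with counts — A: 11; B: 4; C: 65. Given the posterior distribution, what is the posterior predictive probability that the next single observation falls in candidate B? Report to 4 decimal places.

0.0909

The Dirichlet prior is conjugate to the Multinomial likelihood: each posterior αⱼ = prior αⱼ + observed count nⱼ.
Posterior concentration: (15.5, 8.5, 69.5), total = 93.5.
P(next = B | data) = α_{B}/Σα = 0.0909.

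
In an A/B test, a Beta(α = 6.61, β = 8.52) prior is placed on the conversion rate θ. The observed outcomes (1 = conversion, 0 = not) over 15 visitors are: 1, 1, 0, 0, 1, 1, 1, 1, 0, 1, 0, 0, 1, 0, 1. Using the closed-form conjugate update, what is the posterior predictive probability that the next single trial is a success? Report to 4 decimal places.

The Beta prior is conjugate to a Binomial/Bernoulli likelihood; the update adds successes to α and failures to β.
Posterior: Beta(α+k, β+n−k) = Beta(6.61+9, 8.52+6) = Beta(15.61, 14.52).
For a single future Bernoulli trial, P(success | data) = α/(α+β) = 0.5181.

0.5181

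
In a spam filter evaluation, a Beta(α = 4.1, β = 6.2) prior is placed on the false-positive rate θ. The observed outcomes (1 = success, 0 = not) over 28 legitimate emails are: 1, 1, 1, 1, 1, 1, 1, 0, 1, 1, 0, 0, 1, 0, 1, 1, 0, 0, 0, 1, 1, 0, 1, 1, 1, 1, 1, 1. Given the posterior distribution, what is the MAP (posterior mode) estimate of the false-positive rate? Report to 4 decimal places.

0.6364

The Beta prior is conjugate to a Binomial/Bernoulli likelihood; the update adds successes to α and failures to β.
Posterior: Beta(α+k, β+n−k) = Beta(4.1+20, 6.2+8) = Beta(24.1, 14.2).
Mode of Beta(a,b) for a,b>1 is (a−1)/(a+b−2) = 23.1/36.3 = 0.6364.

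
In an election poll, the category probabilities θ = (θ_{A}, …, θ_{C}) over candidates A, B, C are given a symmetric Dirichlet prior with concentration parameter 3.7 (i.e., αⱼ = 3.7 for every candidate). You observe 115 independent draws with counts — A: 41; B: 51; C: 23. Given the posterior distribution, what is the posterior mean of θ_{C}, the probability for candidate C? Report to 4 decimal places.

0.2117

The Dirichlet prior is conjugate to the Multinomial likelihood: each posterior αⱼ = prior αⱼ + observed count nⱼ.
Posterior concentration: (44.7, 54.7, 26.7), total = 126.1.
E[θ_{C}|data] = α_{C}/Σα = 26.7/126.1 = 0.2117.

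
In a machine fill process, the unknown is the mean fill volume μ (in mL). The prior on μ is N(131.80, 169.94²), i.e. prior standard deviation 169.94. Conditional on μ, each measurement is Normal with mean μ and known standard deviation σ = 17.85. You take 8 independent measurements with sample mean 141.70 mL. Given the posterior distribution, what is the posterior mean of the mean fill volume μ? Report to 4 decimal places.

For Normal data with known variance σ², a Normal(μ₀, σ₀²) prior on μ is conjugate. Posterior precision = 1/σ₀² + n/σ²; posterior mean is the precision-weighted average of μ₀ and x̄.
n·x̄ = 8·141.70 = 1133.6.
σ₀² = 169.94² = 28879.6036, σ² = 17.85² = 318.6225; σ² + n·σ₀² = 318.6225 + 8·28879.6036 = 231355.4513.
Posterior mean = (μ₀/σ₀² + n·x̄/σ²)/(1/σ₀² + n/σ²) = (σ²·μ₀ + σ₀²·n·x̄)/(σ² + n·σ₀²) = (318.6225·131.80 + 28879.6036·1133.6)/231355.4513 = 32779913.08646/231355.4513 = 141.6864.

141.6864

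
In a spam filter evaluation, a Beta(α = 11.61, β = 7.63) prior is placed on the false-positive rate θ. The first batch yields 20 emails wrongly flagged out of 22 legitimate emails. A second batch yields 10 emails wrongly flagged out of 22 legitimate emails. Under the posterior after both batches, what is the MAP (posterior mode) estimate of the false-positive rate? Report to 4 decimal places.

0.6631

The Beta prior is conjugate to a Binomial/Bernoulli likelihood; the update adds successes to α and failures to β.
After batch 1: Beta(11.61+20, 7.63+2) = Beta(31.61, 9.63).
After batch 2: Beta(31.61+10, 9.63+12) = Beta(41.61, 21.63).
Mode of Beta(a,b) for a,b>1 is (a−1)/(a+b−2) = 40.61/61.24 = 0.6631.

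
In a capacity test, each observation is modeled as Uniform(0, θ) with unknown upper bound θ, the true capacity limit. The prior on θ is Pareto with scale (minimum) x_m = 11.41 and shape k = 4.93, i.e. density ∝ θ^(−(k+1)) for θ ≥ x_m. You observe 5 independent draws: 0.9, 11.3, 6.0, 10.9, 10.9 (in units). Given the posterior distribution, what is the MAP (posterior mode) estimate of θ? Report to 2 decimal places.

11.41

A Pareto(scale x_m, shape k) prior on the upper bound θ of Uniform(0, θ) is conjugate: posterior is Pareto(max(x_m, max xᵢ), k + n).
Sample maximum = 11.3; prior scale x_m = 11.41 → posterior scale = max = 11.41.
Posterior shape = 4.93 + 5 = 9.93.
The Pareto density is decreasing on [x_m, ∞), so the mode is x_m = 11.41.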